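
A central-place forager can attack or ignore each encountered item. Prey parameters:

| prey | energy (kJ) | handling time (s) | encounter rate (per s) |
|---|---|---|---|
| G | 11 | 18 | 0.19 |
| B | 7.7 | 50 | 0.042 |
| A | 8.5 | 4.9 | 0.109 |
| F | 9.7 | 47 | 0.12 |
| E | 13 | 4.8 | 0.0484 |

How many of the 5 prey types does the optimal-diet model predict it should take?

E/h in descending order: E 2.71, A 1.73, G 0.611, F 0.206, B 0.154 kJ/s. The optimal diet is the largest prefix of this list for which every included type satisfies E_i/h_i > R on the types above it.
Rate on top 1: 0.5106. A: 1.73 > 0.5106 → include.
Rate on top 2: 0.8807. G: 0.611 < 0.8807 → exclude; stop.
Optimal diet: E, A — 2 of 5 types.

2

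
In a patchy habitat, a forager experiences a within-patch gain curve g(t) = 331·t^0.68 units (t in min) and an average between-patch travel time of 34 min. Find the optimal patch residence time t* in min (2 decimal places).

72.25 min

Optimal t* satisfies g'(t*) = g(t*)/(T + t*).
g'(t) = 0.68·331·t^-0.32. Setting 0.68·331·t^-0.32 = 331·t^0.68/(34+t) gives 0.68(34+t) = t, so 0.32·t = 0.68×34.
t* = 0.68×34/0.32 = 72.25 min.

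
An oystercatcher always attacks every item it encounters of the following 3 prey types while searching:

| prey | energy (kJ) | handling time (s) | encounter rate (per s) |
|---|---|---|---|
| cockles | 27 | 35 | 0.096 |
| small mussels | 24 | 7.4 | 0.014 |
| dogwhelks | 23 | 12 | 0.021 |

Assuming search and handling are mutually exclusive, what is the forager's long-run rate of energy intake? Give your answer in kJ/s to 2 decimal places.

0.72 kJ/s

Energy encountered per unit search time: 0.096×27 + 0.014×24 + 0.021×23 = 3.411 kJ/s.
Handling time per unit search time: 0.096×35 + 0.014×7.4 + 0.021×12 = 3.716.
Rate = 3.411/(1 + 3.716) = 0.7233 kJ/s.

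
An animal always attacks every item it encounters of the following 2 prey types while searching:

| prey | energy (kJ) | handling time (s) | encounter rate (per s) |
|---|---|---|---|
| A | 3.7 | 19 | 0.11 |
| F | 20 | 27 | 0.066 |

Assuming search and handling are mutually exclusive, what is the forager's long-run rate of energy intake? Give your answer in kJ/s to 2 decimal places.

0.35 kJ/s

R = (0.11×3.7 + 0.066×20) / (1 + 0.11×19 + 0.066×27) = 1.727/4.872 = 0.3545 kJ/s.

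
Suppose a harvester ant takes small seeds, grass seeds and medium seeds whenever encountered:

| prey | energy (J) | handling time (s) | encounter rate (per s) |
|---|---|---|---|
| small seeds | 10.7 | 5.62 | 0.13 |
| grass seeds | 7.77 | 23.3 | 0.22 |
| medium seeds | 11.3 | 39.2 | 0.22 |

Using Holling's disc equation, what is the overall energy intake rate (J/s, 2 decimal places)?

R = Σλ_iE_i / (1 + Σλ_ih_i)
Numerator: 0.13×10.7 + 0.22×7.77 + 0.22×11.3 = 5.586
Denominator: 1 + 0.13×5.62 + 0.22×23.3 + 0.22×39.2 = 15.48
R = 5.586/15.48 = 0.3609 J/s

0.36 J/s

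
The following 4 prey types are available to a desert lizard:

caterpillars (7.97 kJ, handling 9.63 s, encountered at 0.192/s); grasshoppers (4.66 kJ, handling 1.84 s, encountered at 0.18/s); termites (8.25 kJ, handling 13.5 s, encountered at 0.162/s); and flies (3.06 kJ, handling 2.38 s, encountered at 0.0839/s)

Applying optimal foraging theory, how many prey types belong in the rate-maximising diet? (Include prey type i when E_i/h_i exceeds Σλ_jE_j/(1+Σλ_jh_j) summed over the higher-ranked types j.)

3

E/h in descending order: grasshoppers 2.53, flies 1.29, caterpillars 0.828, termites 0.611 kJ/s. The optimal diet is the largest prefix of this list for which every included type satisfies E_i/h_i > R on the types above it.
Rate on top 1: 0.6301. flies: 1.29 > 0.6301 → include.
Rate on top 2: 0.7156. caterpillars: 0.828 > 0.7156 → include.
Rate on top 3: 0.7769. termites: 0.611 < 0.7769 → exclude; stop.
Optimal diet: grasshoppers, flies, caterpillars — 3 of 4 types.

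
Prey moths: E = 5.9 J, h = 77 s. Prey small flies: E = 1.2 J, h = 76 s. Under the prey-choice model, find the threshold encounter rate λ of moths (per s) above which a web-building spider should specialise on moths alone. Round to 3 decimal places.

Drop small flies once their profitability E₂/h₂ falls below the rate achievable on moths alone: E₂/h₂ = λE₁/(1 + λh₁).
Solve for λ: λE₁h₂ = E₂(1 + λh₁) → λ(E₁h₂ − E₂h₁) = E₂ → λ = E₂/(E₁h₂ − E₂h₁).
λ = 1.2/(5.9×76 − 1.2×77) = 1.2/356 = 0.003371 per s.

0.003 per s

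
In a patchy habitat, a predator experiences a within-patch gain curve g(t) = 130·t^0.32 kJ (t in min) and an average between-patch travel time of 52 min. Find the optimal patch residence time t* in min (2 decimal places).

24.47 min

By the marginal value theorem, leave when the instantaneous gain rate g'(t) equals the habitat-wide average g(t)/(T + t).
g'(t) = 0.32·130·t^-0.68. Setting 0.32·130·t^-0.68 = 130·t^0.32/(52+t) gives 0.32(52+t) = t, so 0.68·t = 0.32×52.
t* = 0.32×52/0.68 = 24.47 min.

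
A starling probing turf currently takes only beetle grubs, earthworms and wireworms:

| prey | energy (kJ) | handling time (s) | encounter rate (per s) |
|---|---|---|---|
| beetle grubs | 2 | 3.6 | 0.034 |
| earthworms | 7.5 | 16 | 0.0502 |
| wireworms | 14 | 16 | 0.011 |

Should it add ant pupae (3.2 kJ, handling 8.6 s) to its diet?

Yes

Current rate: (0.034×2 + 0.0502×7.5 + 0.011×14)/(1 + 0.034×3.6 + 0.0502×16 + 0.011×16) = 0.2848 kJ/s.
Profitability of ant pupae: 3.2/8.6 = 0.3721 kJ/s.
Since 0.3721 > R, including ant pupae increases the long-run rate.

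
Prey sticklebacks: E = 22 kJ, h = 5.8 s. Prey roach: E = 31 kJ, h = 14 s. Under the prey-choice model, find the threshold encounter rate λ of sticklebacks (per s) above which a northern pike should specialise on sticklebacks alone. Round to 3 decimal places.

0.242 per s

Drop roach once their profitability E₂/h₂ falls below the rate achievable on sticklebacks alone: E₂/h₂ = λE₁/(1 + λh₁).
Solve for λ: λE₁h₂ = E₂(1 + λh₁) → λ(E₁h₂ − E₂h₁) = E₂ → λ = E₂/(E₁h₂ − E₂h₁).
λ = 31/(22×14 − 31×5.8) = 31/128.2 = 0.2418 per s.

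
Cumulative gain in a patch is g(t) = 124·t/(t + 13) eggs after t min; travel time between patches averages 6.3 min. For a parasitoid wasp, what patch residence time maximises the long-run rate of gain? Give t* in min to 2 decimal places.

9.05 min

Optimal t* satisfies g'(t*) = g(t*)/(T + t*).
g'(t) = 124·13/(t + 13)². Setting 124·13/(t+13)² = 124t/[(t+13)(6.3+t)] gives 13(6.3+t) = t(t+13), so t² = 13×6.3 = 81.9.
t* = √81.9 = 9.05 min.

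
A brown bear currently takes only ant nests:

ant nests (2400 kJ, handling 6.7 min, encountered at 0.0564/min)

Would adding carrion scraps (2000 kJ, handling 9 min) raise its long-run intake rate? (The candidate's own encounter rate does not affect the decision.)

Yes

Current rate: (0.0564×2400)/(1 + 0.0564×6.7) = 98.24 kJ/min.
Profitability of carrion scraps: 2000/9 = 222.2 kJ/min.
Since 222.2 > R, including carrion scraps increases the long-run rate.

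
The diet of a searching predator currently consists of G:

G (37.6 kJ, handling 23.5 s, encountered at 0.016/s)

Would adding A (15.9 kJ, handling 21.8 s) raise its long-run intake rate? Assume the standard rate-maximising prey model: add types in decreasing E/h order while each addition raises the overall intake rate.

Current rate: (0.016×37.6)/(1 + 0.016×23.5) = 0.4372 kJ/s.
Profitability of A: 15.9/21.8 = 0.7294 kJ/s.
Since 0.7294 > R, including A increases the long-run rate.

Yes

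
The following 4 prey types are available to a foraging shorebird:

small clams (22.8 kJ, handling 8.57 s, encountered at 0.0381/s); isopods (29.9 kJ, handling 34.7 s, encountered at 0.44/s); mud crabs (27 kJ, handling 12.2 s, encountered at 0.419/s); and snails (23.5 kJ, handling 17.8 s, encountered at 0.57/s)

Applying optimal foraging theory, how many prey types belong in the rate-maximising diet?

Profitabilities (E/h, kJ/s): small clams 2.66, mud crabs 2.21, snails 1.32, isopods 0.862. Add prey in this order while the next type's profitability exceeds the intake rate on those already taken.
Rate on top 1: 0.6549. mud crabs: 2.21 > 0.6549 → include.
Rate on top 2: 1.892. snails: 1.32 < 1.892 → exclude; stop.
Optimal diet: small clams, mud crabs — 2 of 4 types.

2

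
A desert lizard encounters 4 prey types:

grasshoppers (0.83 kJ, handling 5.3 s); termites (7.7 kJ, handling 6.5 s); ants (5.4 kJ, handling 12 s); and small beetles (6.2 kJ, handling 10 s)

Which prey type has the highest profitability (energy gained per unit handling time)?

Profitability E/h (kJ/s): grasshoppers = 0.83/5.3 = 0.157, termites = 7.7/6.5 = 1.18, ants = 5.4/12 = 0.45, small beetles = 6.2/10 = 0.62.
Ranked: termites > small beetles > ants > grasshoppers.

termites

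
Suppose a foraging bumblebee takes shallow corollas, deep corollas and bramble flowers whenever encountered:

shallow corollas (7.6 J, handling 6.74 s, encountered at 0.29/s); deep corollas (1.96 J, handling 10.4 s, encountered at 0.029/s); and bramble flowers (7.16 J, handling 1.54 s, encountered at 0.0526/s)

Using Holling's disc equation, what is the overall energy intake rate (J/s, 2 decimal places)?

0.79 J/s

Energy encountered per unit search time: 0.29×7.6 + 0.029×1.96 + 0.0526×7.16 = 2.637 J/s.
Handling time per unit search time: 0.29×6.74 + 0.029×10.4 + 0.0526×1.54 = 2.337.
Rate = 2.637/(1 + 2.337) = 0.7903 J/s.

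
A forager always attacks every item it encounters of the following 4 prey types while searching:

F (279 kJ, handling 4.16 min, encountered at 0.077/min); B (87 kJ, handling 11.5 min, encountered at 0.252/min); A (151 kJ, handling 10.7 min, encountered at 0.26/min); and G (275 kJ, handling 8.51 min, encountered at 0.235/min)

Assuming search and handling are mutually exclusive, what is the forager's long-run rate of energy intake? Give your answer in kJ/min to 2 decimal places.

Energy encountered per unit search time: 0.077×279 + 0.252×87 + 0.26×151 + 0.235×275 = 147.3 kJ/min.
Handling time per unit search time: 0.077×4.16 + 0.252×11.5 + 0.26×10.7 + 0.235×8.51 = 8.
Rate = 147.3/(1 + 8) = 16.37 kJ/min.

16.37 kJ/min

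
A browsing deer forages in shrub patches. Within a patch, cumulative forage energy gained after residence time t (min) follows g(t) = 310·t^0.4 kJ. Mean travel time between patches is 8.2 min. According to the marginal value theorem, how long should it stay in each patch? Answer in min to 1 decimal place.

Maximise g(t)/(T+t): set derivative to zero → g'(t)(T+t) = g(t).
g'(t) = 0.4·310·t^-0.6. Setting 0.4·310·t^-0.6 = 310·t^0.4/(8.2+t) gives 0.4(8.2+t) = t, so 0.60·t = 0.4×8.2.
t* = 0.4×8.2/0.60 = 5.467 min.

5.5 min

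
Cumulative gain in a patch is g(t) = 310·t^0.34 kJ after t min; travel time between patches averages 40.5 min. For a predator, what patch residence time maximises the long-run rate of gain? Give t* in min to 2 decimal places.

20.86 min

Maximise g(t)/(T+t): set derivative to zero → g'(t)(T+t) = g(t).
g'(t) = 0.34·310·t^-0.66. Setting 0.34·310·t^-0.66 = 310·t^0.34/(40.5+t) gives 0.34(40.5+t) = t, so 0.66·t = 0.34×40.5.
t* = 0.34×40.5/0.66 = 20.86 min.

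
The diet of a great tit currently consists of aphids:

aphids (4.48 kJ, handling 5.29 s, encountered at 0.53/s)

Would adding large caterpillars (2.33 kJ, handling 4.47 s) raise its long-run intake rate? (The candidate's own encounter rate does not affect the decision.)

Intake rate on the current diet: R = (0.53×4.48) / (1 + 0.53×5.29) = 2.374/3.804 = 0.6242 kJ/s.
large caterpillars: E/h = 2.33/4.47 = 0.5213 kJ/s.
0.5213 < 0.6242, so adding large caterpillars would lower the average — exclude it.

No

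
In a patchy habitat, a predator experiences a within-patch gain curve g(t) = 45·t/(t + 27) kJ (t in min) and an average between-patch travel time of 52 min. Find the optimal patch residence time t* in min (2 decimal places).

By the marginal value theorem, leave when the instantaneous gain rate g'(t) equals the habitat-wide average g(t)/(T + t).
g'(t) = 45·27/(t + 27)². Setting 45·27/(t+27)² = 45t/[(t+27)(52+t)] gives 27(52+t) = t(t+27), so t² = 27×52 = 1404.
t* = √1404 = 37.47 min.

37.47 min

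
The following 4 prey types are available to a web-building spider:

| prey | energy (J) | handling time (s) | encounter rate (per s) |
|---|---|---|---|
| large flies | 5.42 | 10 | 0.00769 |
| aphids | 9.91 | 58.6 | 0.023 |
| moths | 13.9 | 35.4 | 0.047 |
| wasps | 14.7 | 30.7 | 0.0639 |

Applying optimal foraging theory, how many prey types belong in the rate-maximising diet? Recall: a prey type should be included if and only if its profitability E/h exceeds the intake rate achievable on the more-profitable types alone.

3

Profitabilities (E/h, J/s): large flies 0.542, wasps 0.479, moths 0.393, aphids 0.169. Add prey in this order while the next type's profitability exceeds the intake rate on those already taken.
Rate on top 1: 0.0387. wasps: 0.479 > 0.0387 → include.
Rate on top 2: 0.3228. moths: 0.393 > 0.3228 → include.
Rate on top 3: 0.3475. aphids: 0.169 < 0.3475 → exclude; stop.
Optimal diet: large flies, wasps, moths — 3 of 4 types.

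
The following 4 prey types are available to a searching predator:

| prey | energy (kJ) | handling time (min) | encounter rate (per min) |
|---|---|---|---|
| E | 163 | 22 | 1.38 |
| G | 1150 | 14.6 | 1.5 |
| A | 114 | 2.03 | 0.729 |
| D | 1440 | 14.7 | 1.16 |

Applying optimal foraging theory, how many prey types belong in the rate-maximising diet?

Rank by E/h (kJ/min): D 98, G 78.8, A 56.2, E 7.41. Include each in turn until the next type's E/h falls below the running intake rate.
Rate on top 1: 92.53. G: 78.8 < 92.53 → exclude; stop.
Optimal diet: D — 1 of 4 types.

1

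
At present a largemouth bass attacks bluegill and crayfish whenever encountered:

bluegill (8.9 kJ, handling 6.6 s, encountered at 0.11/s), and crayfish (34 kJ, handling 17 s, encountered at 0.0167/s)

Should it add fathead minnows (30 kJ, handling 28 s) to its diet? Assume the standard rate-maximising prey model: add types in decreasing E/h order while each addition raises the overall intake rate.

Current rate: (0.11×8.9 + 0.0167×34)/(1 + 0.11×6.6 + 0.0167×17) = 0.7696 kJ/s.
Profitability of fathead minnows: 30/28 = 1.071 kJ/s.
Since 1.071 > R, including fathead minnows increases the long-run rate.

Yes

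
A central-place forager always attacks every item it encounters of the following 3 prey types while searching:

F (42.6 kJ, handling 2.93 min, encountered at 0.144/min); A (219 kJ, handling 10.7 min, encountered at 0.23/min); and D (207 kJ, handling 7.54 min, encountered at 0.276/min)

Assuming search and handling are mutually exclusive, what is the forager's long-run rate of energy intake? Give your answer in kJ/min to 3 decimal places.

19.054 kJ/min

R = Σλ_iE_i / (1 + Σλ_ih_i)
Numerator: 0.144×42.6 + 0.23×219 + 0.276×207 = 113.6
Denominator: 1 + 0.144×2.93 + 0.23×10.7 + 0.276×7.54 = 5.964
R = 113.6/5.964 = 19.05 kJ/min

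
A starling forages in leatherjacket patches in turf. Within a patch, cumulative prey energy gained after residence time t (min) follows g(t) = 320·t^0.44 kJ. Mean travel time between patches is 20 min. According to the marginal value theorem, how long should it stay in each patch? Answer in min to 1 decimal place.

15.7 min

By the marginal value theorem, leave when the instantaneous gain rate g'(t) equals the habitat-wide average g(t)/(T + t).
g'(t) = 0.44·320·t^-0.56. Setting 0.44·320·t^-0.56 = 320·t^0.44/(20+t) gives 0.44(20+t) = t, so 0.56·t = 0.44×20.
t* = 0.44×20/0.56 = 15.71 min.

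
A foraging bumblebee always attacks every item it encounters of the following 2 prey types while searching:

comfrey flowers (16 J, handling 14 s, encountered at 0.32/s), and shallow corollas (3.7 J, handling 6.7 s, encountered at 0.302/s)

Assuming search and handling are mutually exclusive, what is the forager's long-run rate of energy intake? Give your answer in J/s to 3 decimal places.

Energy encountered per unit search time: 0.32×16 + 0.302×3.7 = 6.237 J/s.
Handling time per unit search time: 0.32×14 + 0.302×6.7 = 6.503.
Rate = 6.237/(1 + 6.503) = 0.8313 J/s.

0.831 J/s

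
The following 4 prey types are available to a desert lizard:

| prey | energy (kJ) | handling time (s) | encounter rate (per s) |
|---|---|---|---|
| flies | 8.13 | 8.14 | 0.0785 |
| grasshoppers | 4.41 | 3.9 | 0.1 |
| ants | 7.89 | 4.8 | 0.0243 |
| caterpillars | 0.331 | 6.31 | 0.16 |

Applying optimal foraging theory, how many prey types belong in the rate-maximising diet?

3

E/h in descending order: ants 1.64, grasshoppers 1.13, flies 0.999, caterpillars 0.0525 kJ/s. The optimal diet is the largest prefix of this list for which every included type satisfies E_i/h_i > R on the types above it.
Rate on top 1: 0.1717. grasshoppers: 1.13 > 0.1717 → include.
Rate on top 2: 0.42. flies: 0.999 > 0.42 → include.
Rate on top 3: 0.5923. caterpillars: 0.0525 < 0.5923 → exclude; stop.
Optimal diet: ants, grasshoppers, flies — 3 of 4 types.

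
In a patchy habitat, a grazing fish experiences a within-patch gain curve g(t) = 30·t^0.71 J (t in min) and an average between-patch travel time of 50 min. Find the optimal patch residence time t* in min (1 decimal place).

122.4 min

By the marginal value theorem, leave when the instantaneous gain rate g'(t) equals the habitat-wide average g(t)/(T + t).
g'(t) = 0.71·30·t^-0.29. Setting 0.71·30·t^-0.29 = 30·t^0.71/(50+t) gives 0.71(50+t) = t, so 0.29·t = 0.71×50.
t* = 0.71×50/0.29 = 122.4 min.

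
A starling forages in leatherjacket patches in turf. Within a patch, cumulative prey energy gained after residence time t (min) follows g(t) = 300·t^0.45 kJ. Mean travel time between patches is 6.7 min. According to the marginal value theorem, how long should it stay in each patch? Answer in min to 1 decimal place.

Optimal t* satisfies g'(t*) = g(t*)/(T + t*).
g'(t) = 0.45·300·t^-0.55. Setting 0.45·300·t^-0.55 = 300·t^0.45/(6.7+t) gives 0.45(6.7+t) = t, so 0.55·t = 0.45×6.7.
t* = 0.45×6.7/0.55 = 5.482 min.

5.5 min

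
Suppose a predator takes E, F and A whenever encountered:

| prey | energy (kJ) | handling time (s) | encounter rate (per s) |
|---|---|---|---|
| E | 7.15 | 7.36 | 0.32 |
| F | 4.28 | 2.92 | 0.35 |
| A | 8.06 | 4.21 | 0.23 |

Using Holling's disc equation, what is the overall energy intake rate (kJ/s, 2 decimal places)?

1.06 kJ/s

Energy encountered per unit search time: 0.32×7.15 + 0.35×4.28 + 0.23×8.06 = 5.64 kJ/s.
Handling time per unit search time: 0.32×7.36 + 0.35×2.92 + 0.23×4.21 = 4.346.
Rate = 5.64/(1 + 4.346) = 1.055 kJ/s.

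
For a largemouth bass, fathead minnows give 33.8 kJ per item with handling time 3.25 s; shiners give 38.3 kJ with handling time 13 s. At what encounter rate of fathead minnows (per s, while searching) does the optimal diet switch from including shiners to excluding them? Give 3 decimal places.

At the threshold, the rate on fathead minnows alone equals the profitability of shiners: λ·33.8/(1 + λ·3.25) = 38.3/13 = 2.946.
Rearranging, λ(33.8 − 2.946×3.25) = 2.946, so λ = 2.946/24.22 = 0.1216 per s.

0.122 per s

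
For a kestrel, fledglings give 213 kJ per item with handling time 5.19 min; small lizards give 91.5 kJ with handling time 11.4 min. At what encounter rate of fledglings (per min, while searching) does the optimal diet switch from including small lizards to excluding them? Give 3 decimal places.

Drop small lizards once their profitability E₂/h₂ falls below the rate achievable on fledglings alone: E₂/h₂ = λE₁/(1 + λh₁).
Solve for λ: λE₁h₂ = E₂(1 + λh₁) → λ(E₁h₂ − E₂h₁) = E₂ → λ = E₂/(E₁h₂ − E₂h₁).
λ = 91.5/(213×11.4 − 91.5×5.19) = 91.5/1953 = 0.04684 per min.

0.047 per min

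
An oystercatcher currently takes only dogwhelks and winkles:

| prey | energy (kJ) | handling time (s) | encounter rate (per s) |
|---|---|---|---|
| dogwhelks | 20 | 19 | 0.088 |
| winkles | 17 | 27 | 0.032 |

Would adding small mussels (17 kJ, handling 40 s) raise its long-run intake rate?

No

On dogwhelks and winkles alone, R = ΣλE/(1+Σλh) = 2.304/3.536 = 0.6516 kJ/s.
small mussels: E/h = 17/40 = 0.425 kJ/s.
0.425 < 0.6516, so adding small mussels would lower the average — exclude it.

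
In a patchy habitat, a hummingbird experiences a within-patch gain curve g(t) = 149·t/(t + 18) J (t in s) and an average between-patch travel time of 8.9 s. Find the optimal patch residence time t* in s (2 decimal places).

Optimal t* satisfies g'(t*) = g(t*)/(T + t*).
g'(t) = 149·18/(t + 18)². Setting 149·18/(t+18)² = 149t/[(t+18)(8.9+t)] gives 18(8.9+t) = t(t+18), so t² = 18×8.9 = 160.2.
t* = √160.2 = 12.66 s.

12.66 s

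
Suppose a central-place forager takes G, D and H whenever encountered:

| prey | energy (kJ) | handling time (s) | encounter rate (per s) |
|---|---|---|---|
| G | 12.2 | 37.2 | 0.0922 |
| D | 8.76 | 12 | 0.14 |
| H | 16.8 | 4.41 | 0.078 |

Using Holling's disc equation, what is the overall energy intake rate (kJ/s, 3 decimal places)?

0.567 kJ/s

Energy encountered per unit search time: 0.0922×12.2 + 0.14×8.76 + 0.078×16.8 = 3.662 kJ/s.
Handling time per unit search time: 0.0922×37.2 + 0.14×12 + 0.078×4.41 = 5.454.
Rate = 3.662/(1 + 5.454) = 0.5674 kJ/s.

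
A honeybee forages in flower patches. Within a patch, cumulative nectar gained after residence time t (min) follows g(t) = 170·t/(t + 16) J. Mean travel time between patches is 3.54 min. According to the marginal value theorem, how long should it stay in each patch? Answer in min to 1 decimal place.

7.5 min

Optimal t* satisfies g'(t*) = g(t*)/(T + t*).
g'(t) = 170·16/(t + 16)². Setting 170·16/(t+16)² = 170t/[(t+16)(3.54+t)] gives 16(3.54+t) = t(t+16), so t² = 16×3.54 = 56.64.
t* = √56.64 = 7.526 min.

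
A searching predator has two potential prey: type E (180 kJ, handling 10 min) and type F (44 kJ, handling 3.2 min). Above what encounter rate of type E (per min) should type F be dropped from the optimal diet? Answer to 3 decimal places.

At the threshold, the rate on type E alone equals the profitability of type F: λ·180/(1 + λ·10) = 44/3.2 = 13.75.
Rearranging, λ(180 − 13.75×10) = 13.75, so λ = 13.75/42.5 = 0.3235 per min.

0.324 per min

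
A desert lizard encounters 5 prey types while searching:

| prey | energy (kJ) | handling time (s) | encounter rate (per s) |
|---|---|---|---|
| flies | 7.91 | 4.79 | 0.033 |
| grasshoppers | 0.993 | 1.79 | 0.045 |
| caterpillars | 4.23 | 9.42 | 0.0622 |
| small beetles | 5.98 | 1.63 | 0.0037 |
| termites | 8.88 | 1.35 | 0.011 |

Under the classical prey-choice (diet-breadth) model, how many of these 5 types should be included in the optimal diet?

E/h in descending order: termites 6.58, small beetles 3.67, flies 1.65, grasshoppers 0.555, caterpillars 0.449 kJ/s. The optimal diet is the largest prefix of this list for which every included type satisfies E_i/h_i > R on the types above it.
Rate on top 1: 0.09625. small beetles: 3.67 > 0.09625 → include.
Rate on top 2: 0.1174. flies: 1.65 > 0.1174 → include.
Rate on top 3: 0.323. grasshoppers: 0.555 > 0.323 → include.
Rate on top 4: 0.3378. caterpillars: 0.449 > 0.3378 → include.
Optimal diet: termites, small beetles, flies, grasshoppers, caterpillars — 5 of 5 types.

5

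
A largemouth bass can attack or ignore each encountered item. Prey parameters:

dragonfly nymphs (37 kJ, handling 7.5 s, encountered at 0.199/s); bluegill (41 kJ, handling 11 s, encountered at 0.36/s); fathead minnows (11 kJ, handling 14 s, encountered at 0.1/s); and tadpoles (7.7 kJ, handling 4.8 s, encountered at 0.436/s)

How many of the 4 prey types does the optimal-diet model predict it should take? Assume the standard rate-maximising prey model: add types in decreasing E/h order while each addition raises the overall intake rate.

2

Profitabilities (E/h, kJ/s): dragonfly nymphs 4.93, bluegill 3.73, tadpoles 1.6, fathead minnows 0.786. Add prey in this order while the next type's profitability exceeds the intake rate on those already taken.
Rate on top 1: 2.954. bluegill: 3.73 > 2.954 → include.
Rate on top 2: 3.429. tadpoles: 1.6 < 3.429 → exclude; stop.
Optimal diet: dragonfly nymphs, bluegill — 2 of 4 types.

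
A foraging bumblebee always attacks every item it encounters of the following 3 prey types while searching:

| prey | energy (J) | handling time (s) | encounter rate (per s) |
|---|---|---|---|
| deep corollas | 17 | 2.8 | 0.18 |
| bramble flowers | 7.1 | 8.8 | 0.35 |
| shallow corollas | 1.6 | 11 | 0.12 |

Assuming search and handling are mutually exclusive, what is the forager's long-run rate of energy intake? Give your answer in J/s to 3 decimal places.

0.972 J/s

R = (0.18×17 + 0.35×7.1 + 0.12×1.6) / (1 + 0.18×2.8 + 0.35×8.8 + 0.12×11) = 5.737/5.904 = 0.9717 J/s.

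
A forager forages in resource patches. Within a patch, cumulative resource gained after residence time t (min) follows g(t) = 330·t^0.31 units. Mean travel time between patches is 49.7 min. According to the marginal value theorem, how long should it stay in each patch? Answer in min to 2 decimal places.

Optimal t* satisfies g'(t*) = g(t*)/(T + t*).
g'(t) = 0.31·330·t^-0.69. Setting 0.31·330·t^-0.69 = 330·t^0.31/(49.7+t) gives 0.31(49.7+t) = t, so 0.69·t = 0.31×49.7.
t* = 0.31×49.7/0.69 = 22.33 min.

22.33 min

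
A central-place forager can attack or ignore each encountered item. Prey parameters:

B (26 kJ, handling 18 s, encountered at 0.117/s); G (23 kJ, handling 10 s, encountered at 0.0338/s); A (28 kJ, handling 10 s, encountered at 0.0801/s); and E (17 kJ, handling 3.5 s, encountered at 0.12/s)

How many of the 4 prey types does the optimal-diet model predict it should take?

3

E/h in descending order: E 4.86, A 2.8, G 2.3, B 1.44 kJ/s. The optimal diet is the largest prefix of this list for which every included type satisfies E_i/h_i > R on the types above it.
Rate on top 1: 1.437. A: 2.8 > 1.437 → include.
Rate on top 2: 1.928. G: 2.3 > 1.928 → include.
Rate on top 3: 1.977. B: 1.44 < 1.977 → exclude; stop.
Optimal diet: E, A, G — 3 of 4 types.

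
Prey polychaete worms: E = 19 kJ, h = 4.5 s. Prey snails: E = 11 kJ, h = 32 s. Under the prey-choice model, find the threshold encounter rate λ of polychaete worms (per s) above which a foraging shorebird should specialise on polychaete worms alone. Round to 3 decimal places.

0.020 per s

The zero-one rule: include snails iff E₂/h₂ > λE₁/(1+λh₁). Equality gives the switch point.
λE₁h₂ = E₂ + λE₂h₁ ⇒ λ = E₂/(E₁h₂ − E₂h₁) = 11/(608 − 49.5) = 0.0197 per s.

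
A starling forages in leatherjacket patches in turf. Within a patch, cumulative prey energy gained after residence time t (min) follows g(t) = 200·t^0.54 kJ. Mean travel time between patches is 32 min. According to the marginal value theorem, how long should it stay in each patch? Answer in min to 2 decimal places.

Optimal t* satisfies g'(t*) = g(t*)/(T + t*).
g'(t) = 0.54·200·t^-0.46. Setting 0.54·200·t^-0.46 = 200·t^0.54/(32+t) gives 0.54(32+t) = t, so 0.46·t = 0.54×32.
t* = 0.54×32/0.46 = 37.57 min.

37.57 min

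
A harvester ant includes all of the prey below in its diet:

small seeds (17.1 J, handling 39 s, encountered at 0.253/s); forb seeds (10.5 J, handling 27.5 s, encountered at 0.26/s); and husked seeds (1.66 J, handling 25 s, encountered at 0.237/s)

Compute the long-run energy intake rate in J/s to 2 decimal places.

R = (0.253×17.1 + 0.26×10.5 + 0.237×1.66) / (1 + 0.253×39 + 0.26×27.5 + 0.237×25) = 7.45/23.94 = 0.3112 J/s.

0.31 J/s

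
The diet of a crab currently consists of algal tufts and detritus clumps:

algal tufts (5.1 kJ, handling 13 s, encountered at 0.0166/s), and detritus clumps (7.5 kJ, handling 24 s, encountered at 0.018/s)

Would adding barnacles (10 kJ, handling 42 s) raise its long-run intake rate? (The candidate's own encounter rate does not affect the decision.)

Yes

Current rate: (0.0166×5.1 + 0.018×7.5)/(1 + 0.0166×13 + 0.018×24) = 0.1333 kJ/s.
barnacles: E/h = 10/42 = 0.2381 kJ/s.
Since 0.2381 > R, including barnacles increases the long-run rate.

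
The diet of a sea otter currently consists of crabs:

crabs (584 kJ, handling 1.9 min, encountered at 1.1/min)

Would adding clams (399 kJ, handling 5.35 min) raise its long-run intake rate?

No

Intake rate on the current diet: R = (1.1×584) / (1 + 1.1×1.9) = 642.4/3.09 = 207.9 kJ/min.
clams: E/h = 399/5.35 = 74.58 kJ/min.
74.58 < 207.9, so adding clams would lower the average — exclude it.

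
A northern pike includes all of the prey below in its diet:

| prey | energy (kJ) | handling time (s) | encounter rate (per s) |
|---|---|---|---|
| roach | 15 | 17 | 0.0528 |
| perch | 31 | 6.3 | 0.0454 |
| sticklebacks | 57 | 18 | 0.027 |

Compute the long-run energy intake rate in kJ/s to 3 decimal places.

1.400 kJ/s

R = Σλ_iE_i / (1 + Σλ_ih_i)
Numerator: 0.0528×15 + 0.0454×31 + 0.027×57 = 3.738
Denominator: 1 + 0.0528×17 + 0.0454×6.3 + 0.027×18 = 2.67
R = 3.738/2.67 = 1.4 kJ/s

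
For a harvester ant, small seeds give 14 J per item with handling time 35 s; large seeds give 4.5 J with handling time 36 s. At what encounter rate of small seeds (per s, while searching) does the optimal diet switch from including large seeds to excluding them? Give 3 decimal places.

Drop large seeds once their profitability E₂/h₂ falls below the rate achievable on small seeds alone: E₂/h₂ = λE₁/(1 + λh₁).
Solve for λ: λE₁h₂ = E₂(1 + λh₁) → λ(E₁h₂ − E₂h₁) = E₂ → λ = E₂/(E₁h₂ − E₂h₁).
λ = 4.5/(14×36 − 4.5×35) = 4.5/346.5 = 0.01299 per s.

0.013 per s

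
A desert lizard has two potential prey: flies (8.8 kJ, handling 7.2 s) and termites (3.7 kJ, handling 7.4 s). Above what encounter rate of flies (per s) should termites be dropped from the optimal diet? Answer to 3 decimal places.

Drop termites once their profitability E₂/h₂ falls below the rate achievable on flies alone: E₂/h₂ = λE₁/(1 + λh₁).
Solve for λ: λE₁h₂ = E₂(1 + λh₁) → λ(E₁h₂ − E₂h₁) = E₂ → λ = E₂/(E₁h₂ − E₂h₁).
λ = 3.7/(8.8×7.4 − 3.7×7.2) = 3.7/38.48 = 0.09615 per s.

0.096 per s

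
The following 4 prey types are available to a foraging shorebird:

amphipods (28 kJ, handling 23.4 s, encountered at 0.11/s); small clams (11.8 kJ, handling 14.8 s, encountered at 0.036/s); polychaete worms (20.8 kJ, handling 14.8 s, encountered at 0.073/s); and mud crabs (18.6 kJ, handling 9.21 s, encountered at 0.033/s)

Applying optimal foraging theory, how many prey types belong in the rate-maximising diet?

Rank by E/h (kJ/s): mud crabs 2.02, polychaete worms 1.41, amphipods 1.2, small clams 0.797. Include each in turn until the next type's E/h falls below the running intake rate.
Rate on top 1: 0.4707. polychaete worms: 1.41 > 0.4707 → include.
Rate on top 2: 0.8943. amphipods: 1.2 > 0.8943 → include.
Rate on top 3: 1.051. small clams: 0.797 < 1.051 → exclude; stop.
Optimal diet: mud crabs, polychaete worms, amphipods — 3 of 4 types.

3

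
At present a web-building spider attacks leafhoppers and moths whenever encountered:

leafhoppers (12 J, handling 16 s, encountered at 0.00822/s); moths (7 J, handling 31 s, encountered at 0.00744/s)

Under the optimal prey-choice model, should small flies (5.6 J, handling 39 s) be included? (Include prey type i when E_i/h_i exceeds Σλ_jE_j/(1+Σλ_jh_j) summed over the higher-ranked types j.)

Current rate: (0.00822×12 + 0.00744×7)/(1 + 0.00822×16 + 0.00744×31) = 0.1106 J/s.
Profitability of small flies: 5.6/39 = 0.1436 J/s.
0.1436 > 0.1106, so adding small flies raises the average — include it.

Yes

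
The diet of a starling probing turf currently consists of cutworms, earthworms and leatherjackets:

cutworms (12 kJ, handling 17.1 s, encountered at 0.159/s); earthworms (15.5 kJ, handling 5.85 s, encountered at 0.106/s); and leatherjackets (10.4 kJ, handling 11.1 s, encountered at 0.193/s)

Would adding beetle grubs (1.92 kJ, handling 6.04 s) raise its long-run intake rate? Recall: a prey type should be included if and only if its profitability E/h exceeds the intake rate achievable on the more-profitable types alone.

No

Intake rate on the current diet: R = (0.159×12 + 0.106×15.5 + 0.193×10.4) / (1 + 0.159×17.1 + 0.106×5.85 + 0.193×11.1) = 5.558/6.481 = 0.8576 kJ/s.
Profitability of beetle grubs: 1.92/6.04 = 0.3179 kJ/s.
Since 0.3179 < R, time spent handling beetle grubs is better spent searching.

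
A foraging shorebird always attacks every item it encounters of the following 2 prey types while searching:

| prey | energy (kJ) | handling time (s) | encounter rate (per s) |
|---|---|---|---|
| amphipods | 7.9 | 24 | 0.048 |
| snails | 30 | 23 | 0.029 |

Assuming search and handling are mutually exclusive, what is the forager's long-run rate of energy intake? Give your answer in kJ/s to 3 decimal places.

0.443 kJ/s

R = Σλ_iE_i / (1 + Σλ_ih_i)
Numerator: 0.048×7.9 + 0.029×30 = 1.249
Denominator: 1 + 0.048×24 + 0.029×23 = 2.819
R = 1.249/2.819 = 0.4431 kJ/s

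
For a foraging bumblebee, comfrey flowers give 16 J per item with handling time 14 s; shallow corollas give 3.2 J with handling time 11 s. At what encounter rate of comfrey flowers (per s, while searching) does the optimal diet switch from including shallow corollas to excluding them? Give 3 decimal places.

0.024 per s

The zero-one rule: include shallow corollas iff E₂/h₂ > λE₁/(1+λh₁). Equality gives the switch point.
λE₁h₂ = E₂ + λE₂h₁ ⇒ λ = E₂/(E₁h₂ − E₂h₁) = 3.2/(176 − 44.8) = 0.02439 per s.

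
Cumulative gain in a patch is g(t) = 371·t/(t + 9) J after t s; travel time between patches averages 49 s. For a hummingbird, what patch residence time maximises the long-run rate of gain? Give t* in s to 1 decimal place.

21.0 s

By the marginal value theorem, leave when the instantaneous gain rate g'(t) equals the habitat-wide average g(t)/(T + t).
g'(t) = 371·9/(t + 9)². Setting 371·9/(t+9)² = 371t/[(t+9)(49+t)] gives 9(49+t) = t(t+9), so t² = 9×49 = 441.
t* = √441 = 21 s.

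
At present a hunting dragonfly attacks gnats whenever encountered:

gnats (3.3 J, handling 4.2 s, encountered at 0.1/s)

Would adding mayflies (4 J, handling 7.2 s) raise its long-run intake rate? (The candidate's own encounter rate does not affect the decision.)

Intake rate on the current diet: R = (0.1×3.3) / (1 + 0.1×4.2) = 0.33/1.42 = 0.2324 J/s.
mayflies: E/h = 4/7.2 = 0.5556 J/s.
Since 0.5556 > R, including mayflies increases the long-run rate.

Yes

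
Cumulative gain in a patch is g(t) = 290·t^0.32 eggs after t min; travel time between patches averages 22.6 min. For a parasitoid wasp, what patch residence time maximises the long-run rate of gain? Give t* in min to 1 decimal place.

Optimal t* satisfies g'(t*) = g(t*)/(T + t*).
g'(t) = 0.32·290·t^-0.68. Setting 0.32·290·t^-0.68 = 290·t^0.32/(22.6+t) gives 0.32(22.6+t) = t, so 0.68·t = 0.32×22.6.
t* = 0.32×22.6/0.68 = 10.64 min.

10.6 min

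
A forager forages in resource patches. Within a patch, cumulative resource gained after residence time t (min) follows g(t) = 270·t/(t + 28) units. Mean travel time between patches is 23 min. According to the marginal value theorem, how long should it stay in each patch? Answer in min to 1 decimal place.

25.4 min

By the marginal value theorem, leave when the instantaneous gain rate g'(t) equals the habitat-wide average g(t)/(T + t).
g'(t) = 270·28/(t + 28)². Setting 270·28/(t+28)² = 270t/[(t+28)(23+t)] gives 28(23+t) = t(t+28), so t² = 28×23 = 644.
t* = √644 = 25.38 min.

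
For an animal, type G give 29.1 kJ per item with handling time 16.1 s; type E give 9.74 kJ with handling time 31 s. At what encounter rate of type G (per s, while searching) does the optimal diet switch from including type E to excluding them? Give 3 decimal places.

The zero-one rule: include type E iff E₂/h₂ > λE₁/(1+λh₁). Equality gives the switch point.
λE₁h₂ = E₂ + λE₂h₁ ⇒ λ = E₂/(E₁h₂ − E₂h₁) = 9.74/(902.1 − 156.8) = 0.01307 per s.

0.013 per s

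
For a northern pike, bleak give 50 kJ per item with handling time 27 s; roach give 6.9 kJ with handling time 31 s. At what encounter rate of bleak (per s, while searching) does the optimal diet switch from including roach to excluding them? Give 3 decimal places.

0.005 per s

Drop roach once their profitability E₂/h₂ falls below the rate achievable on bleak alone: E₂/h₂ = λE₁/(1 + λh₁).
Solve for λ: λE₁h₂ = E₂(1 + λh₁) → λ(E₁h₂ − E₂h₁) = E₂ → λ = E₂/(E₁h₂ − E₂h₁).
λ = 6.9/(50×31 − 6.9×27) = 6.9/1364 = 0.00506 per s.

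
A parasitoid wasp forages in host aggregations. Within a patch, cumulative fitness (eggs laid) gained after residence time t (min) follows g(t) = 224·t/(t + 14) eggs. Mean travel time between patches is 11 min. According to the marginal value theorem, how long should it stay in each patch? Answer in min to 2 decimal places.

12.41 min

Maximise g(t)/(T+t): set derivative to zero → g'(t)(T+t) = g(t).
g'(t) = 224·14/(t + 14)². Setting 224·14/(t+14)² = 224t/[(t+14)(11+t)] gives 14(11+t) = t(t+14), so t² = 14×11 = 154.
t* = √154 = 12.41 min.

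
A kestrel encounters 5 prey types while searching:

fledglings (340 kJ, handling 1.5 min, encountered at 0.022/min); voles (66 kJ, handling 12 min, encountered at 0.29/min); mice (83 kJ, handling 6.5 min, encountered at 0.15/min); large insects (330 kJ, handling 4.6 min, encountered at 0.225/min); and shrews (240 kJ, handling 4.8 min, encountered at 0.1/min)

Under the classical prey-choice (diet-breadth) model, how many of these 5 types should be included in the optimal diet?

Rank by E/h (kJ/min): fledglings 227, large insects 71.7, shrews 50, mice 12.8, voles 5.5. Include each in turn until the next type's E/h falls below the running intake rate.
Rate on top 1: 7.241. large insects: 71.7 > 7.241 → include.
Rate on top 2: 39.52. shrews: 50 > 39.52 → include.
Rate on top 3: 41.5. mice: 12.8 < 41.5 → exclude; stop.
Optimal diet: fledglings, large insects, shrews — 3 of 5 types.

3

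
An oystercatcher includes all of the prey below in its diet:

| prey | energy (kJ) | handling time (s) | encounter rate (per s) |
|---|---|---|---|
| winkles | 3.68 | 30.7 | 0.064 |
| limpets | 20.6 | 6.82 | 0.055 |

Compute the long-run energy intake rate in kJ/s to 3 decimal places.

Energy encountered per unit search time: 0.064×3.68 + 0.055×20.6 = 1.369 kJ/s.
Handling time per unit search time: 0.064×30.7 + 0.055×6.82 = 2.34.
Rate = 1.369/(1 + 2.34) = 0.4097 kJ/s.

0.410 kJ/s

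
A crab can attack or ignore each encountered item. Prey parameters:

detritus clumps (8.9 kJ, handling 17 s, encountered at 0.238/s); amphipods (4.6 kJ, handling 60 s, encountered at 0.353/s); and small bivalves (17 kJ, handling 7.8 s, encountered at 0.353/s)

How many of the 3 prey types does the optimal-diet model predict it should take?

1

Rank by E/h (kJ/s): small bivalves 2.18, detritus clumps 0.524, amphipods 0.0767. Include each in turn until the next type's E/h falls below the running intake rate.
Rate on top 1: 1.599. detritus clumps: 0.524 < 1.599 → exclude; stop.
Optimal diet: small bivalves — 1 of 3 types.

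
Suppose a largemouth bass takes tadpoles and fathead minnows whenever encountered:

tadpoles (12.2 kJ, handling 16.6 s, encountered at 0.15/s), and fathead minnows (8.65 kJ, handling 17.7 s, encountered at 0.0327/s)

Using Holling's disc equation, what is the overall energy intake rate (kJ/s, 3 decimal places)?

Energy encountered per unit search time: 0.15×12.2 + 0.0327×8.65 = 2.113 kJ/s.
Handling time per unit search time: 0.15×16.6 + 0.0327×17.7 = 3.069.
Rate = 2.113/(1 + 3.069) = 0.5193 kJ/s.

0.519 kJ/s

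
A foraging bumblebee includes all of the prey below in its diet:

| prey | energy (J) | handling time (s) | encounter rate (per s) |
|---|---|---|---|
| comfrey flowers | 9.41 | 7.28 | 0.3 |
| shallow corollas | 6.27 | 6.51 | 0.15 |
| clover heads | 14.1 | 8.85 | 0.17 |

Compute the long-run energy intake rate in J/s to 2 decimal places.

1.09 J/s

R = (0.3×9.41 + 0.15×6.27 + 0.17×14.1) / (1 + 0.3×7.28 + 0.15×6.51 + 0.17×8.85) = 6.16/5.665 = 1.087 J/s.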